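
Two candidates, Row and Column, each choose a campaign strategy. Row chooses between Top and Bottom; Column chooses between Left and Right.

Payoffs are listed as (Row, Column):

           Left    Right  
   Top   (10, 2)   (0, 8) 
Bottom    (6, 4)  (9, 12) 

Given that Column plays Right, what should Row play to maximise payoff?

Against Right, Row earns 0 from Top and 9 from Bottom.
So Bottom is the best response.

Bottom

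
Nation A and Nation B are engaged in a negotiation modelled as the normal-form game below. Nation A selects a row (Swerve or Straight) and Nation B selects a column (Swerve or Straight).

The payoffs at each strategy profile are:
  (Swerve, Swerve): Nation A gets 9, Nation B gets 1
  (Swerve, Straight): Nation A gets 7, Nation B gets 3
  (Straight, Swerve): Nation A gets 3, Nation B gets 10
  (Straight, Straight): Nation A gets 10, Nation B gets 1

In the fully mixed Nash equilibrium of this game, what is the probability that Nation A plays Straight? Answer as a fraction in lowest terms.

Let p be the probability that Nation A plays Swerve. In a completely mixed equilibrium, Nation B must be indifferent between Swerve and Straight.
Nation B's expected payoff from Swerve is p + 10(1−p); from Straight it is 3p + (1−p).
Setting these equal: −9p + 10 = 2p + 1, so p = 9/11.
Therefore Nation A plays Straight with probability 1 − 9/11 = 2/11.

2/11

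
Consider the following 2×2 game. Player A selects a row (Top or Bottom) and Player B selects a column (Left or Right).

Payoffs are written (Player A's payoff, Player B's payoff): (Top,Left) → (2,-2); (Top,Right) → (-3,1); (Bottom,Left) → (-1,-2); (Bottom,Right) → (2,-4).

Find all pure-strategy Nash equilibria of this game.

none

(Top, Left): Player B prefers Right (1 > -2) — not an equilibrium.
(Top, Right): Player A prefers Bottom (2 > -3) — not an equilibrium.
(Bottom, Left): Player A prefers Top (2 > -1) — not an equilibrium.
(Bottom, Right): Player B prefers Left (-2 > -4) — not an equilibrium.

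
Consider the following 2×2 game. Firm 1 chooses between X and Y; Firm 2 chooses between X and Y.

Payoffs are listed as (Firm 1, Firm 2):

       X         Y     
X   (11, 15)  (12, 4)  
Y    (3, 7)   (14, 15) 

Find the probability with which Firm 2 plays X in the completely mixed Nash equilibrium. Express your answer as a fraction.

1/5

Let y be the probability that Firm 2 plays X. In a completely mixed equilibrium, Firm 1 must be indifferent between X and Y.
Firm 1's expected payoff from X is 11y + 12(1−y); from Y it is 3y + 14(1−y).
Setting these equal: −y + 12 = −11y + 14, so y = 1/5.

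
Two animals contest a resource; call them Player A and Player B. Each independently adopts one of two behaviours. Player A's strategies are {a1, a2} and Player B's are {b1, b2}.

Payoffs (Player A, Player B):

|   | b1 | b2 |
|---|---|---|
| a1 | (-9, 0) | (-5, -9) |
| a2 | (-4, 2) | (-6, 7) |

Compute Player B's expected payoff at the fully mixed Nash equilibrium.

9/7

First find x, the probability Player A plays a1, from Player B's indifference between b1 and b2: 2(1−x) = −9x + 7(1−x), giving x = 5/14.
Since Player B is indifferent in equilibrium, Player B's expected payoff equals the payoff from either column against (5/14, 9/14). Using b1: 2(9/14) = 9/7.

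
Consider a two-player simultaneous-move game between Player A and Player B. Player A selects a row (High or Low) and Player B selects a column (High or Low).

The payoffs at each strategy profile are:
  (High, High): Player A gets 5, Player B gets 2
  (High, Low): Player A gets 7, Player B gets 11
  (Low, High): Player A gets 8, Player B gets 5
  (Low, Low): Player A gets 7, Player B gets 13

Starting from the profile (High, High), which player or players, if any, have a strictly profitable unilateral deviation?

Player A at (High, High) earns 5; deviating to Low yields 8 — a strict improvement.
Player B earns 2; deviating to Low yields 11 — a strict improvement.
Both Player A and Player B have strictly profitable deviations.

Both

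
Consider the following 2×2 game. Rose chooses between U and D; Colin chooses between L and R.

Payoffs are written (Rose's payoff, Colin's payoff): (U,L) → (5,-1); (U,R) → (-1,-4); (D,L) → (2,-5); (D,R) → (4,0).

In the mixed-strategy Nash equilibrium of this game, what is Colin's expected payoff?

First find p, the probability Rose plays U, from Colin's indifference between L and R: −p − 5(1−p) = −4p, giving p = 5/8.
Since Colin is indifferent in equilibrium, Colin's expected payoff equals the payoff from either column against (5/8, 3/8). Using L: −(5/8) − 5(3/8) = -5/2.

-5/2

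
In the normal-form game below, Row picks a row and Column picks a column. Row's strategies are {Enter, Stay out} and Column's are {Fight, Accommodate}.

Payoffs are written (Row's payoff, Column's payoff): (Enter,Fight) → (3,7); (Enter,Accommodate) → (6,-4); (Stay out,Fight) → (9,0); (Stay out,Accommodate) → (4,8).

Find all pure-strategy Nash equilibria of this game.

none

(Enter, Fight): Row prefers Stay out (9 > 3) — not an equilibrium.
(Enter, Accommodate): Column prefers Fight (7 > -4) — not an equilibrium.
(Stay out, Fight): Column prefers Accommodate (8 > 0) — not an equilibrium.
(Stay out, Accommodate): Row prefers Enter (6 > 4) — not an equilibrium.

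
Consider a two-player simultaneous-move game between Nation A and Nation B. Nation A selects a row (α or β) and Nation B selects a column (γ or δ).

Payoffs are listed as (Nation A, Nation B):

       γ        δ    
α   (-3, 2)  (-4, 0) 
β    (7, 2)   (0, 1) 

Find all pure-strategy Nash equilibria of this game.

(α, γ): Nation A prefers β (7 > -3) — not an equilibrium.
(α, δ): Nation A prefers β (0 > -4); Nation B prefers γ (2 > 0) — not an equilibrium.
(β, γ): Nation A gets 7 ≥ -3 from α, and Nation B gets 2 ≥ 1 from δ — Nash equilibrium.
(β, δ): Nation B prefers γ (2 > 1) — not an equilibrium.

(β, γ)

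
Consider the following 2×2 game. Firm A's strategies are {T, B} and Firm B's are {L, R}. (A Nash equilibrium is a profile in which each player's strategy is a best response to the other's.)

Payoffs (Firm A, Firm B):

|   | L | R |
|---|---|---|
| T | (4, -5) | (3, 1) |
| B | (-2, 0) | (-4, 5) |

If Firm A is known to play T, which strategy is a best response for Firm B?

R

Against T, Firm B earns -5 from L and 1 from R.
So R is the best response.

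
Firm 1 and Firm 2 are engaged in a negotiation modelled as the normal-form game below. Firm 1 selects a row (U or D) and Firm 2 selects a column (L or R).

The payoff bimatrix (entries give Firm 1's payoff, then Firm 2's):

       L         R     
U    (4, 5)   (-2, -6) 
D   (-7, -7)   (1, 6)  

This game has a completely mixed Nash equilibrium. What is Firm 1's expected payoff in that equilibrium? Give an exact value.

First find y, the probability Firm 2 plays L, from Firm 1's indifference between U and D: 4y − 2(1−y) = −7y + (1−y), giving y = 3/14.
Since Firm 1 is indifferent in equilibrium, Firm 1's expected payoff equals the payoff from either row against (3/14, 11/14). Using U: 4(3/14) − 2(11/14) = -5/7.

-5/7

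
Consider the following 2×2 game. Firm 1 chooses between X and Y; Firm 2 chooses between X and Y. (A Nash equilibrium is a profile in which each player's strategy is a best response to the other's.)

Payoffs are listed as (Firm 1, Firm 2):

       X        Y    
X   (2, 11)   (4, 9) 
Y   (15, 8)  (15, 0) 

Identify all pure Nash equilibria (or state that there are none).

(Y, X)

(X, X): Firm 1 prefers Y (15 > 2) — not an equilibrium.
(X, Y): Firm 1 prefers Y (15 > 4); Firm 2 prefers X (11 > 9) — not an equilibrium.
(Y, X): Firm 1 gets 15 ≥ 2 from X, and Firm 2 gets 8 ≥ 0 from Y — Nash equilibrium.
(Y, Y): Firm 2 prefers X (8 > 0) — not an equilibrium.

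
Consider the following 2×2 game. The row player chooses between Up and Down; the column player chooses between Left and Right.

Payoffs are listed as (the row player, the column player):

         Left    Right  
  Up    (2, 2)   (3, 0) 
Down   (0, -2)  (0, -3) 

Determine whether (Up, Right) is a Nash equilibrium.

No

At (Up, Right), the row player earns 3; switching to Down would give 0, so the row player has no profitable deviation.
The column player earns 0; switching to Left would give 2, so the column player would deviate.
Since at least one player can profitably deviate, this is not a Nash equilibrium.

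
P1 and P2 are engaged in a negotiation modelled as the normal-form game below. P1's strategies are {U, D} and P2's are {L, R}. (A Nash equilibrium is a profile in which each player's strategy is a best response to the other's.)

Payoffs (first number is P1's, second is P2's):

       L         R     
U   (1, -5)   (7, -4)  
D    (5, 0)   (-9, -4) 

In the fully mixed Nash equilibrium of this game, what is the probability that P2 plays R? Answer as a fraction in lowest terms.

1/5

Let q be the probability that P2 plays L. In a completely mixed equilibrium, P1 must be indifferent between U and D.
P1's expected payoff from U is q + 7(1−q); from D it is 5q − 9(1−q).
Setting these equal: −6q + 7 = 14q − 9, so q = 4/5.
Therefore P2 plays R with probability 1 − 4/5 = 1/5.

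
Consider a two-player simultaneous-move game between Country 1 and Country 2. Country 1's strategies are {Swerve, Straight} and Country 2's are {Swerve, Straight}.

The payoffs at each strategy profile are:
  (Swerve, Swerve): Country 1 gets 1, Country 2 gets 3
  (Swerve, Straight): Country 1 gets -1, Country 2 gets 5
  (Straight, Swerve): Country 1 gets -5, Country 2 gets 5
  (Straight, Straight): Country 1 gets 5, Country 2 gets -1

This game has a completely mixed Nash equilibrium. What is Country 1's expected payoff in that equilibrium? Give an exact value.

0

First find q, the probability Country 2 plays Swerve, from Country 1's indifference between Swerve and Straight: q − (1−q) = −5q + 5(1−q), giving q = 1/2.
Since Country 1 is indifferent in equilibrium, Country 1's expected payoff equals the payoff from either row against (1/2, 1/2). Using Swerve: (1/2) − (1/2) = 0.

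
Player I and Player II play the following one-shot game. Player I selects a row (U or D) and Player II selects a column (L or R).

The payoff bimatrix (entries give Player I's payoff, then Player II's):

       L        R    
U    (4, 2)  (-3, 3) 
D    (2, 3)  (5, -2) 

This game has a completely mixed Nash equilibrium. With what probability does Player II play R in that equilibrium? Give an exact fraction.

Let q be the probability that Player II plays L. In a completely mixed equilibrium, Player I must be indifferent between U and D.
Player I's expected payoff from U is 4q − 3(1−q); from D it is 2q + 5(1−q).
Setting these equal: 7q − 3 = −3q + 5, so q = 4/5.
Therefore Player II plays R with probability 1 − 4/5 = 1/5.

1/5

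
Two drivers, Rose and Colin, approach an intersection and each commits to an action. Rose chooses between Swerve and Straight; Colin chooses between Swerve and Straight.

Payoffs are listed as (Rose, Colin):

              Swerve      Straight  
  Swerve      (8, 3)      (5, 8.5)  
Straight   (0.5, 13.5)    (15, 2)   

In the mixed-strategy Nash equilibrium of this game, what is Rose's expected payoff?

47/7

First find q, the probability Colin plays Swerve, from Rose's indifference between Swerve and Straight: 8q + 5(1−q) = 0.5q + 15(1−q), giving q = 4/7.
Since Rose is indifferent in equilibrium, Rose's expected payoff equals the payoff from either row against (4/7, 3/7). Using Swerve: 8(4/7) + 5(3/7) = 47/7.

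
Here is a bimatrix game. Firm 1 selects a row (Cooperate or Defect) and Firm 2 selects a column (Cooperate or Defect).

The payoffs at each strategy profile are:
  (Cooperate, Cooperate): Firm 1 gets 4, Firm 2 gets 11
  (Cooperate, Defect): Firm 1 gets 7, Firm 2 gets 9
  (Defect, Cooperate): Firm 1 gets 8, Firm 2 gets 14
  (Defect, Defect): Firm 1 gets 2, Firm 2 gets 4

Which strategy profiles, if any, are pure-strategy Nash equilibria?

(Cooperate, Cooperate): Firm 1 prefers Defect (8 > 4) — not an equilibrium.
(Cooperate, Defect): Firm 2 prefers Cooperate (11 > 9) — not an equilibrium.
(Defect, Cooperate): Firm 1 gets 8 ≥ 4 from Cooperate, and Firm 2 gets 14 ≥ 4 from Defect — Nash equilibrium.
(Defect, Defect): Firm 1 prefers Cooperate (7 > 2); Firm 2 prefers Cooperate (14 > 4) — not an equilibrium.

(Defect, Cooperate)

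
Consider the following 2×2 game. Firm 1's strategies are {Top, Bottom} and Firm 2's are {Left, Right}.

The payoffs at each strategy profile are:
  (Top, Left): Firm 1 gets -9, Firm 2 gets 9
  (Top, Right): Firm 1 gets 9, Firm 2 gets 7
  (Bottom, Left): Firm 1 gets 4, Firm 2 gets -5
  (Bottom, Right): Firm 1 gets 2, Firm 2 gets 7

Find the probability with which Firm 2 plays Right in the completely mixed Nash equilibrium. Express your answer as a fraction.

13/20

Let c be the probability that Firm 2 plays Left. In a completely mixed equilibrium, Firm 1 must be indifferent between Top and Bottom.
Firm 1's expected payoff from Top is −9c + 9(1−c); from Bottom it is 4c + 2(1−c).
Setting these equal: −18c + 9 = 2c + 2, so c = 7/20.
Therefore Firm 2 plays Right with probability 1 − 7/20 = 13/20.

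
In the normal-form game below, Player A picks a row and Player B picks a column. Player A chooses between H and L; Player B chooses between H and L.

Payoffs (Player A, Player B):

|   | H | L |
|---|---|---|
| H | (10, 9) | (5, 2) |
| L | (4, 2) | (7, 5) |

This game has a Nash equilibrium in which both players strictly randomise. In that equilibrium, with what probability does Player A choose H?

Let p be the probability that Player A plays H. In a completely mixed equilibrium, Player B must be indifferent between H and L.
Player B's expected payoff from H is 9p + 2(1−p); from L it is 2p + 5(1−p).
Setting these equal: 7p + 2 = −3p + 5, so p = 3/10.

3/10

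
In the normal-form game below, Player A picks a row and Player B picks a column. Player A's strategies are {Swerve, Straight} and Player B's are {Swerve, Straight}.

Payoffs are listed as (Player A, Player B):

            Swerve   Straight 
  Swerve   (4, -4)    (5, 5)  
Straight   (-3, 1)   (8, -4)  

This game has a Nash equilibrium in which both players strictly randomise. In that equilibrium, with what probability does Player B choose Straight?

Let y be the probability that Player B plays Swerve. In a completely mixed equilibrium, Player A must be indifferent between Swerve and Straight.
Player A's expected payoff from Swerve is 4y + 5(1−y); from Straight it is −3y + 8(1−y).
Setting these equal: −y + 5 = −11y + 8, so y = 3/10.
Therefore Player B plays Straight with probability 1 − 3/10 = 7/10.

7/10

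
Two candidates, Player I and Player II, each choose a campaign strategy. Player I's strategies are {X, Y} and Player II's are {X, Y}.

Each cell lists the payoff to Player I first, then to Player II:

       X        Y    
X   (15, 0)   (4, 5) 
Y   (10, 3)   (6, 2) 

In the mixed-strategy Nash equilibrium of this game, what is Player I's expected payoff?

First find y, the probability Player II plays X, from Player I's indifference between X and Y: 15y + 4(1−y) = 10y + 6(1−y), giving y = 2/7.
Since Player I is indifferent in equilibrium, Player I's expected payoff equals the payoff from either row against (2/7, 5/7). Using X: 15(2/7) + 4(5/7) = 50/7.

50/7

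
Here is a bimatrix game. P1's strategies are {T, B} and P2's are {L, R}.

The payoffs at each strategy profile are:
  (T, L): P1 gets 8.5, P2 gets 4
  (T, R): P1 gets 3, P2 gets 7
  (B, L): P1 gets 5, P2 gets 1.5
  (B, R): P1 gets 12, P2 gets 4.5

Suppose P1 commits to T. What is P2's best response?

R

Against T, P2 earns 4 from L and 7 from R.
So R is the best response.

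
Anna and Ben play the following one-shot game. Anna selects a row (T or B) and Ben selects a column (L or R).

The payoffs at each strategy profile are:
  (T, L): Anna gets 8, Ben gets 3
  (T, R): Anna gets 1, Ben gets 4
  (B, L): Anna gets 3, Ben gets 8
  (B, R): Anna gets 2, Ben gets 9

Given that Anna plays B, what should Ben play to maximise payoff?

R

Against B, Ben earns 8 from L and 9 from R.
So R is the best response.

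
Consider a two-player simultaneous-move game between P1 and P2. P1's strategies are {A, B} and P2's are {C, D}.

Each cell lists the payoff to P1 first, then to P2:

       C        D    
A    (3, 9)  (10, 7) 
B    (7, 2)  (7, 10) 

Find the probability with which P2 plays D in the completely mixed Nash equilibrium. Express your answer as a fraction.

4/7

Let y be the probability that P2 plays C. In a completely mixed equilibrium, P1 must be indifferent between A and B.
P1's expected payoff from A is 3y + 10(1−y); from B it is 7y + 7(1−y).
Setting these equal: −7y + 10 = 7, so y = 3/7.
Therefore P2 plays D with probability 1 − 3/7 = 4/7.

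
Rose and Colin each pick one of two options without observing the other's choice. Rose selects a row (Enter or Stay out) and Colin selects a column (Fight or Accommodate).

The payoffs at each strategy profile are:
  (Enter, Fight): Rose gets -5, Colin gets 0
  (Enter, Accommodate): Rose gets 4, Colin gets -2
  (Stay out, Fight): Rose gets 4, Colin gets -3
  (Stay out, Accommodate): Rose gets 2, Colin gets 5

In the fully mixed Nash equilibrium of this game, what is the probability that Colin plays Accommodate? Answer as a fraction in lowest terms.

Let y be the probability that Colin plays Fight. In a completely mixed equilibrium, Rose must be indifferent between Enter and Stay out.
Rose's expected payoff from Enter is −5y + 4(1−y); from Stay out it is 4y + 2(1−y).
Setting these equal: −9y + 4 = 2y + 2, so y = 2/11.
Therefore Colin plays Accommodate with probability 1 − 2/11 = 9/11.

9/11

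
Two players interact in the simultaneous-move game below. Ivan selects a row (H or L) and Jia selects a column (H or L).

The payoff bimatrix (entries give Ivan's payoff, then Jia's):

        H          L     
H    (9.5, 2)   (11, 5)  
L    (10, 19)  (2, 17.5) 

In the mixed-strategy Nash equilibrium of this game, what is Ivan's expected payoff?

First find y, the probability Jia plays H, from Ivan's indifference between H and L: 9.5y + 11(1−y) = 10y + 2(1−y), giving y = 18/19.
Since Ivan is indifferent in equilibrium, Ivan's expected payoff equals the payoff from either row against (18/19, 1/19). Using H: 9.5(18/19) + 11(1/19) = 182/19.

182/19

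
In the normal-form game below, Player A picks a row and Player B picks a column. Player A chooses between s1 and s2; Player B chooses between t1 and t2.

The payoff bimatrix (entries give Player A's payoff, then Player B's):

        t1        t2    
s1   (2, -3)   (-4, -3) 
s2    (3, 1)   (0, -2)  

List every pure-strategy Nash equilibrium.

(s1, t1): Player A prefers s2 (3 > 2) — not an equilibrium.
(s1, t2): Player A prefers s2 (0 > -4) — not an equilibrium.
(s2, t1): Player A gets 3 ≥ 2 from s1, and Player B gets 1 ≥ -2 from t2 — Nash equilibrium.
(s2, t2): Player B prefers t1 (1 > -2) — not an equilibrium.

(s2, t1)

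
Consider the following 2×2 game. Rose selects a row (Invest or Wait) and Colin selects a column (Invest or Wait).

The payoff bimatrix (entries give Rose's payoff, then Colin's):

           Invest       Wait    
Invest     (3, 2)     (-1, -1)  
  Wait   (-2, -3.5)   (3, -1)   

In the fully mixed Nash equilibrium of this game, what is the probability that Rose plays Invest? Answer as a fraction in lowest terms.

5/11

Let p be the probability that Rose plays Invest. In a completely mixed equilibrium, Colin must be indifferent between Invest and Wait.
Colin's expected payoff from Invest is 2p − 3.5(1−p); from Wait it is −p − (1−p).
Setting these equal: 5.5p − 3.5 = -1, so p = 5/11.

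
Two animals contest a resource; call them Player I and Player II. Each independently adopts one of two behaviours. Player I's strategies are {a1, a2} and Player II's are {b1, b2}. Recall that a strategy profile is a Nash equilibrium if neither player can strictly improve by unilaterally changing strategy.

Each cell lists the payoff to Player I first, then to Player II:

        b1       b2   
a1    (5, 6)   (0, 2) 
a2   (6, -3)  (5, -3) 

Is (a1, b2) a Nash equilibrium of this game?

At (a1, b2), Player I earns 0; switching to a2 would give 5, so Player I would deviate.
Player II earns 2; switching to b1 would give 6, so Player II would deviate.
Since at least one player can profitably deviate, this is not a Nash equilibrium.

No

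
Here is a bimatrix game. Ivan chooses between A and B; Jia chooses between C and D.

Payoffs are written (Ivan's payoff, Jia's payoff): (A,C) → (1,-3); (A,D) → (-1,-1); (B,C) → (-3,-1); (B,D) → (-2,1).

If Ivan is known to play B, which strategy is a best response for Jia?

Against B, Jia earns -1 from C and 1 from D.
So D is the best response.

D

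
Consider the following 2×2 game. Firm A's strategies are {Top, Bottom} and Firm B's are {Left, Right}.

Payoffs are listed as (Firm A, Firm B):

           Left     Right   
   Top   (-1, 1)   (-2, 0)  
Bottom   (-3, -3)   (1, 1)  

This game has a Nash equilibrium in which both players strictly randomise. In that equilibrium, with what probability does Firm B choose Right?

2/5

Let y be the probability that Firm B plays Left. In a completely mixed equilibrium, Firm A must be indifferent between Top and Bottom.
Firm A's expected payoff from Top is −y − 2(1−y); from Bottom it is −3y + (1−y).
Setting these equal: y − 2 = −4y + 1, so y = 3/5.
Therefore Firm B plays Right with probability 1 − 3/5 = 2/5.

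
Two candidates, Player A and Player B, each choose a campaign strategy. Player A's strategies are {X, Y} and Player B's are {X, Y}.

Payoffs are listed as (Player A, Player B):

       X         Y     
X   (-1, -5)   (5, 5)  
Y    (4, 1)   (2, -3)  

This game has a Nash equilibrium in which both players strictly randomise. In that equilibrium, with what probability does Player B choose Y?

Let c be the probability that Player B plays X. In a completely mixed equilibrium, Player A must be indifferent between X and Y.
Player A's expected payoff from X is −c + 5(1−c); from Y it is 4c + 2(1−c).
Setting these equal: −6c + 5 = 2c + 2, so c = 3/8.
Therefore Player B plays Y with probability 1 − 3/8 = 5/8.

5/8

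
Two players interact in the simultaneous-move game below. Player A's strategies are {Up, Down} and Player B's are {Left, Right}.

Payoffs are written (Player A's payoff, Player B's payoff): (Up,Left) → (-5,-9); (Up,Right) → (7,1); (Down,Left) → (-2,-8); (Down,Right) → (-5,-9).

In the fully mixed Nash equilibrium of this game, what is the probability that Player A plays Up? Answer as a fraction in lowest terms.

1/11

Let p be the probability that Player A plays Up. In a completely mixed equilibrium, Player B must be indifferent between Left and Right.
Player B's expected payoff from Left is −9p − 8(1−p); from Right it is p − 9(1−p).
Setting these equal: −p − 8 = 10p − 9, so p = 1/11.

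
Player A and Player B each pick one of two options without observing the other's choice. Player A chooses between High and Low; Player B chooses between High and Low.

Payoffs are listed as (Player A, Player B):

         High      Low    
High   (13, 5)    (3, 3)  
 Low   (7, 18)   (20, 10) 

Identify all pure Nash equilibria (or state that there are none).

(High, High): Player A gets 13 ≥ 7 from Low, and Player B gets 5 ≥ 3 from Low — Nash equilibrium.
(High, Low): Player A prefers Low (20 > 3); Player B prefers High (5 > 3) — not an equilibrium.
(Low, High): Player A prefers High (13 > 7) — not an equilibrium.
(Low, Low): Player B prefers High (18 > 10) — not an equilibrium.

(High, High)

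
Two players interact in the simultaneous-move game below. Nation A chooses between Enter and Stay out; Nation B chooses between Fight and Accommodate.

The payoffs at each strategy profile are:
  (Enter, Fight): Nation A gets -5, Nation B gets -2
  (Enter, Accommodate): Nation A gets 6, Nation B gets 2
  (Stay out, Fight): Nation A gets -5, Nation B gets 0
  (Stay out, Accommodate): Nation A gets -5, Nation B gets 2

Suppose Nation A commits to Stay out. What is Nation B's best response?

Accommodate

Against Stay out, Nation B earns 0 from Fight and 2 from Accommodate.
So Accommodate is the best response.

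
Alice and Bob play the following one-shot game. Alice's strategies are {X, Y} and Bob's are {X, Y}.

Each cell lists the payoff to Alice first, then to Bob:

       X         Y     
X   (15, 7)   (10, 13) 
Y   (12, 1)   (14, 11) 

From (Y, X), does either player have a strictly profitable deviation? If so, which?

Alice at (Y, X) earns 12; deviating to X yields 15 — a strict improvement.
Bob earns 1; deviating to Y yields 11 — a strict improvement.
Both Alice and Bob have strictly profitable deviations.

Both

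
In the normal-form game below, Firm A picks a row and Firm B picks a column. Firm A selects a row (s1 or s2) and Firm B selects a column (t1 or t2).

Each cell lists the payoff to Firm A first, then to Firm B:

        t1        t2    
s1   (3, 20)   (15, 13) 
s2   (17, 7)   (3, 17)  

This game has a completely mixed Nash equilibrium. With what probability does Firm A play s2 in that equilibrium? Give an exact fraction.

Let r be the probability that Firm A plays s1. In a completely mixed equilibrium, Firm B must be indifferent between t1 and t2.
Firm B's expected payoff from t1 is 20r + 7(1−r); from t2 it is 13r + 17(1−r).
Setting these equal: 13r + 7 = −4r + 17, so r = 10/17.
Therefore Firm A plays s2 with probability 1 − 10/17 = 7/17.

7/17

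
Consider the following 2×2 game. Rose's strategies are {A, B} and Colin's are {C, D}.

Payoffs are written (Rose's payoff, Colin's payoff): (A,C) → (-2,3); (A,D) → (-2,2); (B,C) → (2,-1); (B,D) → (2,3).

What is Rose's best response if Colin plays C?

Against C, Rose earns -2 from A and 2 from B.
So B is the best response.

B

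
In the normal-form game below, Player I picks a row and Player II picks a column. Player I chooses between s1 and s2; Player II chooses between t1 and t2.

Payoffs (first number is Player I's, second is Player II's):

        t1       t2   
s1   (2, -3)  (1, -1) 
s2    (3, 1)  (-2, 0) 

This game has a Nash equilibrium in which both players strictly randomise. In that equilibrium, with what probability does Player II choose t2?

Let c be the probability that Player II plays t1. In a completely mixed equilibrium, Player I must be indifferent between s1 and s2.
Player I's expected payoff from s1 is 2c + (1−c); from s2 it is 3c − 2(1−c).
Setting these equal: c + 1 = 5c − 2, so c = 3/4.
Therefore Player II plays t2 with probability 1 − 3/4 = 1/4.

1/4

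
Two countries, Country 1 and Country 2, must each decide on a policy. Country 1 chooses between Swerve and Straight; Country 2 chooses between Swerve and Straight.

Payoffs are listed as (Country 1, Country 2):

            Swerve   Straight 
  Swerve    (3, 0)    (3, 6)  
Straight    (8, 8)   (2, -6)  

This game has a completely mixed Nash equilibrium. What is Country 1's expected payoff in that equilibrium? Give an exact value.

First find q, the probability Country 2 plays Swerve, from Country 1's indifference between Swerve and Straight: 3q + 3(1−q) = 8q + 2(1−q), giving q = 1/6.
Since Country 1 is indifferent in equilibrium, Country 1's expected payoff equals the payoff from either row against (1/6, 5/6). Using Swerve: 3(1/6) + 3(5/6) = 3.

3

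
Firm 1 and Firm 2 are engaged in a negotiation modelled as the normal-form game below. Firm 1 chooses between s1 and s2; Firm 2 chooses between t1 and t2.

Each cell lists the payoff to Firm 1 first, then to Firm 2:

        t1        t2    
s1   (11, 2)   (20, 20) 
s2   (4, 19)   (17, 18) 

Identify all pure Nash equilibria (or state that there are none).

(s1, t2)

(s1, t1): Firm 2 prefers t2 (20 > 2) — not an equilibrium.
(s1, t2): Firm 1 gets 20 ≥ 17 from s2, and Firm 2 gets 20 ≥ 2 from t1 — Nash equilibrium.
(s2, t1): Firm 1 prefers s1 (11 > 4) — not an equilibrium.
(s2, t2): Firm 1 prefers s1 (20 > 17); Firm 2 prefers t1 (19 > 18) — not an equilibrium.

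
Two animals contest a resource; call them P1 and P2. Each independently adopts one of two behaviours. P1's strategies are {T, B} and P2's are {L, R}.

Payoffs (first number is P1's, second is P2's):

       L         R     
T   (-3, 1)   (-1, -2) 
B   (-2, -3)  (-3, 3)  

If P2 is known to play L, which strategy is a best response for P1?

Against L, P1 earns -3 from T and -2 from B.
So B is the best response.

B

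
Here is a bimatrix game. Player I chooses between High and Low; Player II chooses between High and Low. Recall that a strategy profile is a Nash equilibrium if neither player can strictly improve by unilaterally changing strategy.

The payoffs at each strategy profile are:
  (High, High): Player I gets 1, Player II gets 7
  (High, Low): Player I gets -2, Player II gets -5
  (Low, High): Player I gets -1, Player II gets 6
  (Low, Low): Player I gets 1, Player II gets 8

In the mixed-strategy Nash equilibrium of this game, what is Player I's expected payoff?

First find y, the probability Player II plays High, from Player I's indifference between High and Low: y − 2(1−y) = −y + (1−y), giving y = 3/5.
Since Player I is indifferent in equilibrium, Player I's expected payoff equals the payoff from either row against (3/5, 2/5). Using High: (3/5) − 2(2/5) = -1/5.

-1/5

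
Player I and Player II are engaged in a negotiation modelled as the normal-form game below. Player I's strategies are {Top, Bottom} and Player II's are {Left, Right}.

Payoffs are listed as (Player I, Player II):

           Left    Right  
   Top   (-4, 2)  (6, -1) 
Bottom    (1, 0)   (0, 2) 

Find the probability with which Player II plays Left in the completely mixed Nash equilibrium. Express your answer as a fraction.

6/11

Let y be the probability that Player II plays Left. In a completely mixed equilibrium, Player I must be indifferent between Top and Bottom.
Player I's expected payoff from Top is −4y + 6(1−y); from Bottom it is y.
Setting these equal: −10y + 6 = y, so y = 6/11.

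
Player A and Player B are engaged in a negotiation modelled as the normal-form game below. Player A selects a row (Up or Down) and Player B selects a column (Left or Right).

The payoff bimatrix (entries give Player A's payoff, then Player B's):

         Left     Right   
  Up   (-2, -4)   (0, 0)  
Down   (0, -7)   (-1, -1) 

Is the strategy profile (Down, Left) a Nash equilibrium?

At (Down, Left), Player A earns 0; switching to Up would give -2, so Player A has no profitable deviation.
Player B earns -7; switching to Right would give -1, so Player B would deviate.
Since at least one player can profitably deviate, this is not a Nash equilibrium.

No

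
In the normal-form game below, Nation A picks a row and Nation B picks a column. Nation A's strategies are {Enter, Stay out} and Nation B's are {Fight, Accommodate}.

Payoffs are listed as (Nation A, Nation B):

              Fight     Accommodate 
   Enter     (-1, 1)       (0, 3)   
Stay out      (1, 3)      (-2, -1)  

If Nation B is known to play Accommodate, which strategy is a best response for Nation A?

Against Accommodate, Nation A earns 0 from Enter and -2 from Stay out.
So Enter is the best response.

Enter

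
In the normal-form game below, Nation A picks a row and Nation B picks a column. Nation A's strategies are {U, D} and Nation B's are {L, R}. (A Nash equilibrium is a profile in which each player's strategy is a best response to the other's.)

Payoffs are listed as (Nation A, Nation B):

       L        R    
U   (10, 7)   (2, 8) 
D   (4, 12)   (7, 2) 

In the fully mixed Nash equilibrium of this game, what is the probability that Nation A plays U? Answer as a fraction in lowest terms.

10/11

Let r be the probability that Nation A plays U. In a completely mixed equilibrium, Nation B must be indifferent between L and R.
Nation B's expected payoff from L is 7r + 12(1−r); from R it is 8r + 2(1−r).
Setting these equal: −5r + 12 = 6r + 2, so r = 10/11.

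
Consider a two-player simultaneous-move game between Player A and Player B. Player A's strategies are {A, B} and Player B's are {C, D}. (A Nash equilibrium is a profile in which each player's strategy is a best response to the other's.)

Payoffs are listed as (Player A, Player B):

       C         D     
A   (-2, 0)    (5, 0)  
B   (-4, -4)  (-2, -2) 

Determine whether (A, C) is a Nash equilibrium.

At (A, C), Player A earns -2; switching to B would give -4, so Player A has no profitable deviation.
Player B earns 0; switching to D would give 0, so Player B has no profitable deviation.
Neither player can gain by a unilateral deviation, so this profile is a Nash equilibrium.

Yes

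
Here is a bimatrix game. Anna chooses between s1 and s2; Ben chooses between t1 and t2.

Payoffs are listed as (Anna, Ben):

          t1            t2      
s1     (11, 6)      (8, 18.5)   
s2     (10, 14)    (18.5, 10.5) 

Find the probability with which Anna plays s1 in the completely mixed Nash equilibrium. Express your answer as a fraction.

Let p be the probability that Anna plays s1. In a completely mixed equilibrium, Ben must be indifferent between t1 and t2.
Ben's expected payoff from t1 is 6p + 14(1−p); from t2 it is 18.5p + 10.5(1−p).
Setting these equal: −8p + 14 = 8p + 10.5, so p = 7/32.

7/32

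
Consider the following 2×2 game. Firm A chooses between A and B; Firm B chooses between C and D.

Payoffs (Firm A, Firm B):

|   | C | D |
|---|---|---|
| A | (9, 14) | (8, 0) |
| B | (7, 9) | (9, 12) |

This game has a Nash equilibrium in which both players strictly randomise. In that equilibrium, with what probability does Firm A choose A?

Let x be the probability that Firm A plays A. In a completely mixed equilibrium, Firm B must be indifferent between C and D.
Firm B's expected payoff from C is 14x + 9(1−x); from D it is 12(1−x).
Setting these equal: 5x + 9 = −12x + 12, so x = 3/17.

3/17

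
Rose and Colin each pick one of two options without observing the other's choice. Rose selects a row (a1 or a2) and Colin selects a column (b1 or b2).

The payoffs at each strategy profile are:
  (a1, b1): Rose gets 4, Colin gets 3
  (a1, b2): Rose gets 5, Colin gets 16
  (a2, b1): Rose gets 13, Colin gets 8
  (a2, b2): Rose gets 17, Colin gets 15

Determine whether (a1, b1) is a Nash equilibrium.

No

At (a1, b1), Rose earns 4; switching to a2 would give 13, so Rose would deviate.
Colin earns 3; switching to b2 would give 16, so Colin would deviate.
Since at least one player can profitably deviate, this is not a Nash equilibrium.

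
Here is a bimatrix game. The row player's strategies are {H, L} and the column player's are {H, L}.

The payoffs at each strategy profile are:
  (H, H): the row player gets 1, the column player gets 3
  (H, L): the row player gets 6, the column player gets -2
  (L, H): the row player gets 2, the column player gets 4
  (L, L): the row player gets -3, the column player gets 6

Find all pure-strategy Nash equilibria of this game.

(H, H): the row player prefers L (2 > 1) — not an equilibrium.
(H, L): the column player prefers H (3 > -2) — not an equilibrium.
(L, H): the column player prefers L (6 > 4) — not an equilibrium.
(L, L): the row player prefers H (6 > -3) — not an equilibrium.

none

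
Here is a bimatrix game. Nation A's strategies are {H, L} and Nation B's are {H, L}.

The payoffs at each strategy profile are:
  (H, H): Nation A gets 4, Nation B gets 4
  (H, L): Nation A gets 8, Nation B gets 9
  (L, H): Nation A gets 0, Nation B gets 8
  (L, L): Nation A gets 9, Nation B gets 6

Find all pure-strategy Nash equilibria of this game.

(H, H): Nation B prefers L (9 > 4) — not an equilibrium.
(H, L): Nation A prefers L (9 > 8) — not an equilibrium.
(L, H): Nation A prefers H (4 > 0) — not an equilibrium.
(L, L): Nation B prefers H (8 > 6) — not an equilibrium.

none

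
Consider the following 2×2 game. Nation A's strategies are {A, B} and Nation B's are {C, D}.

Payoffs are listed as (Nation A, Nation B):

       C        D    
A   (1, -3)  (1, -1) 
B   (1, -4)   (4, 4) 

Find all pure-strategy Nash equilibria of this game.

(B, D)

(A, C): Nation B prefers D (-1 > -3) — not an equilibrium.
(A, D): Nation A prefers B (4 > 1) — not an equilibrium.
(B, C): Nation B prefers D (4 > -4) — not an equilibrium.
(B, D): Nation A gets 4 ≥ 1 from A, and Nation B gets 4 ≥ -4 from C — Nash equilibrium.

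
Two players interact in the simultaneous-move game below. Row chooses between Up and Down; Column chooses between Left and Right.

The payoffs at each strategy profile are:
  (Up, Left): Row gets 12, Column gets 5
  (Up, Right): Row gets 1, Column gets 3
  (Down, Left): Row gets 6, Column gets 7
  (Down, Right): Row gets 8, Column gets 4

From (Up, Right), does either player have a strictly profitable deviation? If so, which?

Both

Row at (Up, Right) earns 1; deviating to Down yields 8 — a strict improvement.
Column earns 3; deviating to Left yields 5 — a strict improvement.
Both Row and Column have strictly profitable deviations.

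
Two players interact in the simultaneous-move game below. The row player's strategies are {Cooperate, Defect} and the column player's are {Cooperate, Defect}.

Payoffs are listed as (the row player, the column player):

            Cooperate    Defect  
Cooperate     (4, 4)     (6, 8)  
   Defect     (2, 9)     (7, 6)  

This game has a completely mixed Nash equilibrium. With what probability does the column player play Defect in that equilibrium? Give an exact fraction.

2/3

Let c be the probability that the column player plays Cooperate. In a completely mixed equilibrium, the row player must be indifferent between Cooperate and Defect.
The row player's expected payoff from Cooperate is 4c + 6(1−c); from Defect it is 2c + 7(1−c).
Setting these equal: −2c + 6 = −5c + 7, so c = 1/3.
Therefore the column player plays Defect with probability 1 − 1/3 = 2/3.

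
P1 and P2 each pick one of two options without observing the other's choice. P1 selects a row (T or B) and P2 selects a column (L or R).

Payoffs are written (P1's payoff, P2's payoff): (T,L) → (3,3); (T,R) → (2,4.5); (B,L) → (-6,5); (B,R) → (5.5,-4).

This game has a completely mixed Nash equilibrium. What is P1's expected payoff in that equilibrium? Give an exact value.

57/25

First find q, the probability P2 plays L, from P1's indifference between T and B: 3q + 2(1−q) = −6q + 5.5(1−q), giving q = 7/25.
Since P1 is indifferent in equilibrium, P1's expected payoff equals the payoff from either row against (7/25, 18/25). Using T: 3(7/25) + 2(18/25) = 57/25.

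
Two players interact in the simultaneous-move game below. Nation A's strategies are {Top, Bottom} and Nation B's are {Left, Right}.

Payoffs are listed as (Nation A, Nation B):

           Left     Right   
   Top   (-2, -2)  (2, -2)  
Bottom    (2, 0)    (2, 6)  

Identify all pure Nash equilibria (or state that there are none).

(Top, Left): Nation A prefers Bottom (2 > -2) — not an equilibrium.
(Top, Right): Nation A gets 2 ≥ 2 from Bottom, and Nation B gets -2 ≥ -2 from Left — Nash equilibrium.
(Bottom, Left): Nation B prefers Right (6 > 0) — not an equilibrium.
(Bottom, Right): Nation A gets 2 ≥ 2 from Top, and Nation B gets 6 ≥ 0 from Left — Nash equilibrium.

(Top, Right) and (Bottom, Right)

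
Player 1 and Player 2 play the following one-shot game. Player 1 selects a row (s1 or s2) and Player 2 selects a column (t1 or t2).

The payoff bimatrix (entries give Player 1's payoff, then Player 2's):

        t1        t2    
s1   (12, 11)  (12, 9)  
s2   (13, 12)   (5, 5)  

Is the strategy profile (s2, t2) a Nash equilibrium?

At (s2, t2), Player 1 earns 5; switching to s1 would give 12, so Player 1 would deviate.
Player 2 earns 5; switching to t1 would give 12, so Player 2 would deviate.
Since at least one player can profitably deviate, this is not a Nash equilibrium.

No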